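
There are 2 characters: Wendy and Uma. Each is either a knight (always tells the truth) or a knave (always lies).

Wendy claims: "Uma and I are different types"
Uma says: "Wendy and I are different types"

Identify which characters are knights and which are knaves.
Wendy is a knave.
Uma is a knave.

Verification:
- Wendy (knave) says "Uma and I are different types" - this is FALSE (a lie) because Wendy is a knave and Uma is a knave.
- Uma (knave) says "Wendy and I are different types" - this is FALSE (a lie) because Uma is a knave and Wendy is a knave.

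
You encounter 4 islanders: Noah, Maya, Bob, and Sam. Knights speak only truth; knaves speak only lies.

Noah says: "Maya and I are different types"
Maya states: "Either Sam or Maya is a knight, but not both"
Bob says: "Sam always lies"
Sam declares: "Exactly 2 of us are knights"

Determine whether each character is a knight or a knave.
Noah is a knave.
Maya is a knave.
Bob is a knight.
Sam is a knave.

Verification:
- Noah (knave) says "Maya and I are different types" - this is FALSE (a lie) because Noah is a knave and Maya is a knave.
- Maya (knave) says "Either Sam or Maya is a knight, but not both" - this is FALSE (a lie) because Sam is a knave and Maya is a knave.
- Bob (knight) says "Sam always lies" - this is TRUE because Sam is a knave.
- Sam (knave) says "Exactly 2 of us are knights" - this is FALSE (a lie) because there are 1 knights.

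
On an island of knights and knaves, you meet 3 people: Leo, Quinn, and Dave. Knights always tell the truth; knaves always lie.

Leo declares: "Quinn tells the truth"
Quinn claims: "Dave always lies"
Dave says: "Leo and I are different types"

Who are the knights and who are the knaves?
Leo is a knave.
Quinn is a knave.
Dave is a knight.

Verification:
- Leo (knave) says "Quinn tells the truth" - this is FALSE (a lie) because Quinn is a knave.
- Quinn (knave) says "Dave always lies" - this is FALSE (a lie) because Dave is a knight.
- Dave (knight) says "Leo and I are different types" - this is TRUE because Dave is a knight and Leo is a knave.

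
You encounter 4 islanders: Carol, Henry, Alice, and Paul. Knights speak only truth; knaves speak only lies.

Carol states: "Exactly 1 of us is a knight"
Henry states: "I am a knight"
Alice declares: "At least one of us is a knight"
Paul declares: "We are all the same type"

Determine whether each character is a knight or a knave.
Carol is a knave.
Henry is a knight.
Alice is a knight.
Paul is a knave.

Verification:
- Carol (knave) says "Exactly 1 of us is a knight" - this is FALSE (a lie) because there are 2 knights.
- Henry (knight) says "I am a knight" - this is TRUE because Henry is a knight.
- Alice (knight) says "At least one of us is a knight" - this is TRUE because Henry and Alice are knights.
- Paul (knave) says "We are all the same type" - this is FALSE (a lie) because Henry and Alice are knights and Carol and Paul are knaves.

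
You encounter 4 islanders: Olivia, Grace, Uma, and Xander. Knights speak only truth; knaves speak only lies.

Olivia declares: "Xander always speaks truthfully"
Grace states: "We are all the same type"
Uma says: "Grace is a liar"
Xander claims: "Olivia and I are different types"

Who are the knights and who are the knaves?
Olivia is a knave.
Grace is a knave.
Uma is a knight.
Xander is a knave.

Verification:
- Olivia (knave) says "Xander always speaks truthfully" - this is FALSE (a lie) because Xander is a knave.
- Grace (knave) says "We are all the same type" - this is FALSE (a lie) because Uma is a knight and Olivia, Grace, and Xander are knaves.
- Uma (knight) says "Grace is a liar" - this is TRUE because Grace is a knave.
- Xander (knave) says "Olivia and I are different types" - this is FALSE (a lie) because Xander is a knave and Olivia is a knave.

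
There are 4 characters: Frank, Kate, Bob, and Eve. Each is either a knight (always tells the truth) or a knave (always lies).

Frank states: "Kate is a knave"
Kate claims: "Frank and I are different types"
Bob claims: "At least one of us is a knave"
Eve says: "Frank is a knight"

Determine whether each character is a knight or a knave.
Frank is a knave.
Kate is a knight.
Bob is a knight.
Eve is a knave.

Verification:
- Frank (knave) says "Kate is a knave" - this is FALSE (a lie) because Kate is a knight.
- Kate (knight) says "Frank and I are different types" - this is TRUE because Kate is a knight and Frank is a knave.
- Bob (knight) says "At least one of us is a knave" - this is TRUE because Frank and Eve are knaves.
- Eve (knave) says "Frank is a knight" - this is FALSE (a lie) because Frank is a knave.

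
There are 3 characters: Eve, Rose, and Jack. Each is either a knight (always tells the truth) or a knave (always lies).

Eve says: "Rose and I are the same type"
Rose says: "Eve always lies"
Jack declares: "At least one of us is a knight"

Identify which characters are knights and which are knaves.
Eve is a knave.
Rose is a knight.
Jack is a knight.

Verification:
- Eve (knave) says "Rose and I are the same type" - this is FALSE (a lie) because Eve is a knave and Rose is a knight.
- Rose (knight) says "Eve always lies" - this is TRUE because Eve is a knave.
- Jack (knight) says "At least one of us is a knight" - this is TRUE because Rose and Jack are knights.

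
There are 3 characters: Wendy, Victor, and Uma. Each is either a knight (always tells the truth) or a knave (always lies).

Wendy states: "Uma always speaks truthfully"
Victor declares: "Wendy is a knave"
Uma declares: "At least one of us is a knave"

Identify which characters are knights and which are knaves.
Wendy is a knight.
Victor is a knave.
Uma is a knight.

Verification:
- Wendy (knight) says "Uma always speaks truthfully" - this is TRUE because Uma is a knight.
- Victor (knave) says "Wendy is a knave" - this is FALSE (a lie) because Wendy is a knight.
- Uma (knight) says "At least one of us is a knave" - this is TRUE because Victor is a knave.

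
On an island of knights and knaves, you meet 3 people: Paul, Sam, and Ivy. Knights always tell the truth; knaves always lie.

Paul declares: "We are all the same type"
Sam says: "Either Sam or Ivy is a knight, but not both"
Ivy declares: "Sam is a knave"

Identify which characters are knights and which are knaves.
Paul is a knave.
Sam is a knight.
Ivy is a knave.

Verification:
- Paul (knave) says "We are all the same type" - this is FALSE (a lie) because Sam is a knight and Paul and Ivy are knaves.
- Sam (knight) says "Either Sam or Ivy is a knight, but not both" - this is TRUE because Sam is a knight and Ivy is a knave.
- Ivy (knave) says "Sam is a knave" - this is FALSE (a lie) because Sam is a knight.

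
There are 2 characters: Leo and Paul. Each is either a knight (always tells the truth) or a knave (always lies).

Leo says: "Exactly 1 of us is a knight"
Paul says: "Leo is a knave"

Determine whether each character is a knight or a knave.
Leo is a knight.
Paul is a knave.

Verification:
- Leo (knight) says "Exactly 1 of us is a knight" - this is TRUE because there are 1 knights.
- Paul (knave) says "Leo is a knave" - this is FALSE (a lie) because Leo is a knight.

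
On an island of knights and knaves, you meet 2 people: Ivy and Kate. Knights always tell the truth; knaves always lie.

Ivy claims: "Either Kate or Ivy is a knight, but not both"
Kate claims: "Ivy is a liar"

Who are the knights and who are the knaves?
Ivy is a knight.
Kate is a knave.

Verification:
- Ivy (knight) says "Either Kate or Ivy is a knight, but not both" - this is TRUE because Kate is a knave and Ivy is a knight.
- Kate (knave) says "Ivy is a liar" - this is FALSE (a lie) because Ivy is a knight.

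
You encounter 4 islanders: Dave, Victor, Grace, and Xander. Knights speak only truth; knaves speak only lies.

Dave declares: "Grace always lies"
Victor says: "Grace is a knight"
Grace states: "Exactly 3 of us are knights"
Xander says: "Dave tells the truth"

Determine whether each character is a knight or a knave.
Dave is a knight.
Victor is a knave.
Grace is a knave.
Xander is a knight.

Verification:
- Dave (knight) says "Grace always lies" - this is TRUE because Grace is a knave.
- Victor (knave) says "Grace is a knight" - this is FALSE (a lie) because Grace is a knave.
- Grace (knave) says "Exactly 3 of us are knights" - this is FALSE (a lie) because there are 2 knights.
- Xander (knight) says "Dave tells the truth" - this is TRUE because Dave is a knight.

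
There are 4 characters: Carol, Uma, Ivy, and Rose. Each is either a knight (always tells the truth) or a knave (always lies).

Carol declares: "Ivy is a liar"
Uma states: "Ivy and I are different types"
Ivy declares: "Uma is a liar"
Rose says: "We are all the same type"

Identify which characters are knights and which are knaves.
Carol is a knight.
Uma is a knight.
Ivy is a knave.
Rose is a knave.

Verification:
- Carol (knight) says "Ivy is a liar" - this is TRUE because Ivy is a knave.
- Uma (knight) says "Ivy and I are different types" - this is TRUE because Uma is a knight and Ivy is a knave.
- Ivy (knave) says "Uma is a liar" - this is FALSE (a lie) because Uma is a knight.
- Rose (knave) says "We are all the same type" - this is FALSE (a lie) because Carol and Uma are knights and Ivy and Rose are knaves.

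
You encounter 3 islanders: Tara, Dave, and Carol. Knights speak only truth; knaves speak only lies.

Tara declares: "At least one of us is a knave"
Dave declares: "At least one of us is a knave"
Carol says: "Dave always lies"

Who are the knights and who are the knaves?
Tara is a knight.
Dave is a knight.
Carol is a knave.

Verification:
- Tara (knight) says "At least one of us is a knave" - this is TRUE because Carol is a knave.
- Dave (knight) says "At least one of us is a knave" - this is TRUE because Carol is a knave.
- Carol (knave) says "Dave always lies" - this is FALSE (a lie) because Dave is a knight.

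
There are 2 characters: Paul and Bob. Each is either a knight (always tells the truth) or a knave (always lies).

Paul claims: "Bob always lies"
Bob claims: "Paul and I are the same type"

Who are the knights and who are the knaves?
Paul is a knight.
Bob is a knave.

Verification:
- Paul (knight) says "Bob always lies" - this is TRUE because Bob is a knave.
- Bob (knave) says "Paul and I are the same type" - this is FALSE (a lie) because Bob is a knave and Paul is a knight.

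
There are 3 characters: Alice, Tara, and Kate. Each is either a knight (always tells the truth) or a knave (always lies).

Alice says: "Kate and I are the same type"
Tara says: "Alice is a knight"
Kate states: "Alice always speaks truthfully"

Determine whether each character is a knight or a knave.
Alice is a knight.
Tara is a knight.
Kate is a knight.

Verification:
- Alice (knight) says "Kate and I are the same type" - this is TRUE because Alice is a knight and Kate is a knight.
- Tara (knight) says "Alice is a knight" - this is TRUE because Alice is a knight.
- Kate (knight) says "Alice always speaks truthfully" - this is TRUE because Alice is a knight.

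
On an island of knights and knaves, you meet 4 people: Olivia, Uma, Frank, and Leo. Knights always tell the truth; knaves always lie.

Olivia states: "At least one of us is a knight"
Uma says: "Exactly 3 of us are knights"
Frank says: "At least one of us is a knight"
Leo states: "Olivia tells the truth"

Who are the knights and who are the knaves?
Olivia is a knave.
Uma is a knave.
Frank is a knave.
Leo is a knave.

Verification:
- Olivia (knave) says "At least one of us is a knight" - this is FALSE (a lie) because no one is a knight.
- Uma (knave) says "Exactly 3 of us are knights" - this is FALSE (a lie) because there are 0 knights.
- Frank (knave) says "At least one of us is a knight" - this is FALSE (a lie) because no one is a knight.
- Leo (knave) says "Olivia tells the truth" - this is FALSE (a lie) because Olivia is a knave.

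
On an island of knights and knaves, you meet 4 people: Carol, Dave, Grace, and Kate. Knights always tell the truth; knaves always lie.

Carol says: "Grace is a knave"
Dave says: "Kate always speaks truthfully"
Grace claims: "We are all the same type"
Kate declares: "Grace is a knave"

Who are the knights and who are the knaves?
Carol is a knight.
Dave is a knight.
Grace is a knave.
Kate is a knight.

Verification:
- Carol (knight) says "Grace is a knave" - this is TRUE because Grace is a knave.
- Dave (knight) says "Kate always speaks truthfully" - this is TRUE because Kate is a knight.
- Grace (knave) says "We are all the same type" - this is FALSE (a lie) because Carol, Dave, and Kate are knights and Grace is a knave.
- Kate (knight) says "Grace is a knave" - this is TRUE because Grace is a knave.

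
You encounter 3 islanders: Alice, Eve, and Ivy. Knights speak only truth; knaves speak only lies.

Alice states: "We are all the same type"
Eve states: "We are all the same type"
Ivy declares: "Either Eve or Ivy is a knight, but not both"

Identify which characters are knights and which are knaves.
Alice is a knave.
Eve is a knave.
Ivy is a knight.

Verification:
- Alice (knave) says "We are all the same type" - this is FALSE (a lie) because Ivy is a knight and Alice and Eve are knaves.
- Eve (knave) says "We are all the same type" - this is FALSE (a lie) because Ivy is a knight and Alice and Eve are knaves.
- Ivy (knight) says "Either Eve or Ivy is a knight, but not both" - this is TRUE because Eve is a knave and Ivy is a knight.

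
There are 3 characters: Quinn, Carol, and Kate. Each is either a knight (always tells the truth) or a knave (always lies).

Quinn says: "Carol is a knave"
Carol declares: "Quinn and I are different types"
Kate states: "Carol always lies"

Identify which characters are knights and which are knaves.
Quinn is a knave.
Carol is a knight.
Kate is a knave.

Verification:
- Quinn (knave) says "Carol is a knave" - this is FALSE (a lie) because Carol is a knight.
- Carol (knight) says "Quinn and I are different types" - this is TRUE because Carol is a knight and Quinn is a knave.
- Kate (knave) says "Carol always lies" - this is FALSE (a lie) because Carol is a knight.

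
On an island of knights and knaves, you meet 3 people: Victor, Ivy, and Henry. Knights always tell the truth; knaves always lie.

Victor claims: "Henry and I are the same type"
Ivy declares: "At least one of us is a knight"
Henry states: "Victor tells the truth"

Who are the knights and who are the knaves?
Victor is a knight.
Ivy is a knight.
Henry is a knight.

Verification:
- Victor (knight) says "Henry and I are the same type" - this is TRUE because Victor is a knight and Henry is a knight.
- Ivy (knight) says "At least one of us is a knight" - this is TRUE because Victor, Ivy, and Henry are knights.
- Henry (knight) says "Victor tells the truth" - this is TRUE because Victor is a knight.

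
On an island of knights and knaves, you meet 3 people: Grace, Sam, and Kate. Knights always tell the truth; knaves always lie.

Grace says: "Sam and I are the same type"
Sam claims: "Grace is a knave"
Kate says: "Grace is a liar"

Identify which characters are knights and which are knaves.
Grace is a knave.
Sam is a knight.
Kate is a knight.

Verification:
- Grace (knave) says "Sam and I are the same type" - this is FALSE (a lie) because Grace is a knave and Sam is a knight.
- Sam (knight) says "Grace is a knave" - this is TRUE because Grace is a knave.
- Kate (knight) says "Grace is a liar" - this is TRUE because Grace is a knave.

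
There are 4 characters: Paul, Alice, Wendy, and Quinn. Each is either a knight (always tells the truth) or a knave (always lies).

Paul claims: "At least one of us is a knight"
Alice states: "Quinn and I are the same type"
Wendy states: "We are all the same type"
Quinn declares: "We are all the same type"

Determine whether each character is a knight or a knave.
Paul is a knight.
Alice is a knight.
Wendy is a knight.
Quinn is a knight.

Verification:
- Paul (knight) says "At least one of us is a knight" - this is TRUE because Paul, Alice, Wendy, and Quinn are knights.
- Alice (knight) says "Quinn and I are the same type" - this is TRUE because Alice is a knight and Quinn is a knight.
- Wendy (knight) says "We are all the same type" - this is TRUE because Paul, Alice, Wendy, and Quinn are knights.
- Quinn (knight) says "We are all the same type" - this is TRUE because Paul, Alice, Wendy, and Quinn are knights.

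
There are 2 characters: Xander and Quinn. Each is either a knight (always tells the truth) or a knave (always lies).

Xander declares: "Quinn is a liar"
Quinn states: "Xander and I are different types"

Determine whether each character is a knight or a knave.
Xander is a knave.
Quinn is a knight.

Verification:
- Xander (knave) says "Quinn is a liar" - this is FALSE (a lie) because Quinn is a knight.
- Quinn (knight) says "Xander and I are different types" - this is TRUE because Quinn is a knight and Xander is a knave.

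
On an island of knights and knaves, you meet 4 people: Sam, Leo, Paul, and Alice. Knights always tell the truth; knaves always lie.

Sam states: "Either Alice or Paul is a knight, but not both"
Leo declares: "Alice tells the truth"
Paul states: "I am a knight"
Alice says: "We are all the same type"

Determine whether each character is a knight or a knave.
Sam is a knight.
Leo is a knave.
Paul is a knight.
Alice is a knave.

Verification:
- Sam (knight) says "Either Alice or Paul is a knight, but not both" - this is TRUE because Alice is a knave and Paul is a knight.
- Leo (knave) says "Alice tells the truth" - this is FALSE (a lie) because Alice is a knave.
- Paul (knight) says "I am a knight" - this is TRUE because Paul is a knight.
- Alice (knave) says "We are all the same type" - this is FALSE (a lie) because Sam and Paul are knights and Leo and Alice are knaves.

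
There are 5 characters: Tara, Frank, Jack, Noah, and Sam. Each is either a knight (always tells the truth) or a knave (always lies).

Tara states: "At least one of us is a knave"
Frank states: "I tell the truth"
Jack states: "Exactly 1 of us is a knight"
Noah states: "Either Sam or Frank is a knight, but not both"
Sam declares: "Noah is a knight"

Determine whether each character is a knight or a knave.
Tara is a knight.
Frank is a knave.
Jack is a knave.
Noah is a knight.
Sam is a knight.

Verification:
- Tara (knight) says "At least one of us is a knave" - this is TRUE because Frank and Jack are knaves.
- Frank (knave) says "I tell the truth" - this is FALSE (a lie) because Frank is a knave.
- Jack (knave) says "Exactly 1 of us is a knight" - this is FALSE (a lie) because there are 3 knights.
- Noah (knight) says "Either Sam or Frank is a knight, but not both" - this is TRUE because Sam is a knight and Frank is a knave.
- Sam (knight) says "Noah is a knight" - this is TRUE because Noah is a knight.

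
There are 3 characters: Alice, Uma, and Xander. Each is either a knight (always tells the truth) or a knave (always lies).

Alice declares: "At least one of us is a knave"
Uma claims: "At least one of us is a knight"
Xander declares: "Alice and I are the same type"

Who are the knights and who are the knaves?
Alice is a knight.
Uma is a knight.
Xander is a knave.

Verification:
- Alice (knight) says "At least one of us is a knave" - this is TRUE because Xander is a knave.
- Uma (knight) says "At least one of us is a knight" - this is TRUE because Alice and Uma are knights.
- Xander (knave) says "Alice and I are the same type" - this is FALSE (a lie) because Xander is a knave and Alice is a knight.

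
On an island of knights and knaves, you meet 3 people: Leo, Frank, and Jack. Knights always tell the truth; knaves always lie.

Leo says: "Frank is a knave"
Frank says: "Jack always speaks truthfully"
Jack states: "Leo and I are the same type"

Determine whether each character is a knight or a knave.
Leo is a knight.
Frank is a knave.
Jack is a knave.

Verification:
- Leo (knight) says "Frank is a knave" - this is TRUE because Frank is a knave.
- Frank (knave) says "Jack always speaks truthfully" - this is FALSE (a lie) because Jack is a knave.
- Jack (knave) says "Leo and I are the same type" - this is FALSE (a lie) because Jack is a knave and Leo is a knight.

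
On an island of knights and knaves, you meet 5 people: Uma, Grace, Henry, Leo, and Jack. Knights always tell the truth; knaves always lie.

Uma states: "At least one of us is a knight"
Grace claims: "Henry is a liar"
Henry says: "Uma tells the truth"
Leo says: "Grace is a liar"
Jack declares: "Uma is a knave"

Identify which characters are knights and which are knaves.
Uma is a knight.
Grace is a knave.
Henry is a knight.
Leo is a knight.
Jack is a knave.

Verification:
- Uma (knight) says "At least one of us is a knight" - this is TRUE because Uma, Henry, and Leo are knights.
- Grace (knave) says "Henry is a liar" - this is FALSE (a lie) because Henry is a knight.
- Henry (knight) says "Uma tells the truth" - this is TRUE because Uma is a knight.
- Leo (knight) says "Grace is a liar" - this is TRUE because Grace is a knave.
- Jack (knave) says "Uma is a knave" - this is FALSE (a lie) because Uma is a knight.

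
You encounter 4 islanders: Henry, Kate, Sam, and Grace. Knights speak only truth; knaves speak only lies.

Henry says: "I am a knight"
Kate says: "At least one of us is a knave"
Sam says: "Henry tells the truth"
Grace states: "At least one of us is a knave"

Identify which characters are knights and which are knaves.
Henry is a knave.
Kate is a knight.
Sam is a knave.
Grace is a knight.

Verification:
- Henry (knave) says "I am a knight" - this is FALSE (a lie) because Henry is a knave.
- Kate (knight) says "At least one of us is a knave" - this is TRUE because Henry and Sam are knaves.
- Sam (knave) says "Henry tells the truth" - this is FALSE (a lie) because Henry is a knave.
- Grace (knight) says "At least one of us is a knave" - this is TRUE because Henry and Sam are knaves.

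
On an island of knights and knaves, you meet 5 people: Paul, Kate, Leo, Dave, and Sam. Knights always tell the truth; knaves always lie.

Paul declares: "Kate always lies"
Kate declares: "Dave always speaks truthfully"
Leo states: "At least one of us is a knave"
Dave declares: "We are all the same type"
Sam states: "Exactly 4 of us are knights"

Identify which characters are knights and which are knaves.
Paul is a knight.
Kate is a knave.
Leo is a knight.
Dave is a knave.
Sam is a knave.

Verification:
- Paul (knight) says "Kate always lies" - this is TRUE because Kate is a knave.
- Kate (knave) says "Dave always speaks truthfully" - this is FALSE (a lie) because Dave is a knave.
- Leo (knight) says "At least one of us is a knave" - this is TRUE because Kate, Dave, and Sam are knaves.
- Dave (knave) says "We are all the same type" - this is FALSE (a lie) because Paul and Leo are knights and Kate, Dave, and Sam are knaves.
- Sam (knave) says "Exactly 4 of us are knights" - this is FALSE (a lie) because there are 2 knights.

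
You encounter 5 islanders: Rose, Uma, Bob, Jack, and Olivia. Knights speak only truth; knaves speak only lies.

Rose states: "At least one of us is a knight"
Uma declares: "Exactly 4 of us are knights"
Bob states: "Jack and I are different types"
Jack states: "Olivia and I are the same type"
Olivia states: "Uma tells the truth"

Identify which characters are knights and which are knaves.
Rose is a knight.
Uma is a knight.
Bob is a knight.
Jack is a knave.
Olivia is a knight.

Verification:
- Rose (knight) says "At least one of us is a knight" - this is TRUE because Rose, Uma, Bob, and Olivia are knights.
- Uma (knight) says "Exactly 4 of us are knights" - this is TRUE because there are 4 knights.
- Bob (knight) says "Jack and I are different types" - this is TRUE because Bob is a knight and Jack is a knave.
- Jack (knave) says "Olivia and I are the same type" - this is FALSE (a lie) because Jack is a knave and Olivia is a knight.
- Olivia (knight) says "Uma tells the truth" - this is TRUE because Uma is a knight.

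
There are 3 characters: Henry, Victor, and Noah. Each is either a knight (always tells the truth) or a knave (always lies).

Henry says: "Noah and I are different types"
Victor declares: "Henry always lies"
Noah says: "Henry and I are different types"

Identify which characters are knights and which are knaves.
Henry is a knave.
Victor is a knight.
Noah is a knave.

Verification:
- Henry (knave) says "Noah and I are different types" - this is FALSE (a lie) because Henry is a knave and Noah is a knave.
- Victor (knight) says "Henry always lies" - this is TRUE because Henry is a knave.
- Noah (knave) says "Henry and I are different types" - this is FALSE (a lie) because Noah is a knave and Henry is a knave.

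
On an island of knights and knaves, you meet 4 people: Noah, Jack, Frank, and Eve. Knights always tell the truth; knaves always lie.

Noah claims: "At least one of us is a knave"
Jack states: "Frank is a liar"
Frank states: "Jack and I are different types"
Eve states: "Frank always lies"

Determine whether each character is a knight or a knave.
Noah is a knight.
Jack is a knave.
Frank is a knight.
Eve is a knave.

Verification:
- Noah (knight) says "At least one of us is a knave" - this is TRUE because Jack and Eve are knaves.
- Jack (knave) says "Frank is a liar" - this is FALSE (a lie) because Frank is a knight.
- Frank (knight) says "Jack and I are different types" - this is TRUE because Frank is a knight and Jack is a knave.
- Eve (knave) says "Frank always lies" - this is FALSE (a lie) because Frank is a knight.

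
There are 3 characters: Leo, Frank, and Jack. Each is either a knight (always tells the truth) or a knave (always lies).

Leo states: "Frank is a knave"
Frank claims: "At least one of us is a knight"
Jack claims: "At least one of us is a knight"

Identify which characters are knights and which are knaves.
Leo is a knave.
Frank is a knight.
Jack is a knight.

Verification:
- Leo (knave) says "Frank is a knave" - this is FALSE (a lie) because Frank is a knight.
- Frank (knight) says "At least one of us is a knight" - this is TRUE because Frank and Jack are knights.
- Jack (knight) says "At least one of us is a knight" - this is TRUE because Frank and Jack are knights.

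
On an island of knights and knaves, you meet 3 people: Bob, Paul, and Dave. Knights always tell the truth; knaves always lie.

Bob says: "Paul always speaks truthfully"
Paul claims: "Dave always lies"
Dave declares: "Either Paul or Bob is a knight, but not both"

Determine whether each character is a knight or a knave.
Bob is a knight.
Paul is a knight.
Dave is a knave.

Verification:
- Bob (knight) says "Paul always speaks truthfully" - this is TRUE because Paul is a knight.
- Paul (knight) says "Dave always lies" - this is TRUE because Dave is a knave.
- Dave (knave) says "Either Paul or Bob is a knight, but not both" - this is FALSE (a lie) because Paul is a knight and Bob is a knight.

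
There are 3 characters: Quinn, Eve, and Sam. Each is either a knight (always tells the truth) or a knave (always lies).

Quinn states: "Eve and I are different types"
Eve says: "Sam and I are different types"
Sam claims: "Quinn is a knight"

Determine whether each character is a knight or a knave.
Quinn is a knave.
Eve is a knave.
Sam is a knave.

Verification:
- Quinn (knave) says "Eve and I are different types" - this is FALSE (a lie) because Quinn is a knave and Eve is a knave.
- Eve (knave) says "Sam and I are different types" - this is FALSE (a lie) because Eve is a knave and Sam is a knave.
- Sam (knave) says "Quinn is a knight" - this is FALSE (a lie) because Quinn is a knave.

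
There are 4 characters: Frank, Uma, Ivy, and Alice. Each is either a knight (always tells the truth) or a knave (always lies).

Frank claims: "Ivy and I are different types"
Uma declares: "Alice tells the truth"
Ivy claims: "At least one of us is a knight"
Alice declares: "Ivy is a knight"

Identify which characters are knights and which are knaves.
Frank is a knave.
Uma is a knave.
Ivy is a knave.
Alice is a knave.

Verification:
- Frank (knave) says "Ivy and I are different types" - this is FALSE (a lie) because Frank is a knave and Ivy is a knave.
- Uma (knave) says "Alice tells the truth" - this is FALSE (a lie) because Alice is a knave.
- Ivy (knave) says "At least one of us is a knight" - this is FALSE (a lie) because no one is a knight.
- Alice (knave) says "Ivy is a knight" - this is FALSE (a lie) because Ivy is a knave.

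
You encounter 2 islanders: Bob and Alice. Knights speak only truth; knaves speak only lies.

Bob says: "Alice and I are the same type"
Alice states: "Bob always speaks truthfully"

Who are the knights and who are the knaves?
Bob is a knight.
Alice is a knight.

Verification:
- Bob (knight) says "Alice and I are the same type" - this is TRUE because Bob is a knight and Alice is a knight.
- Alice (knight) says "Bob always speaks truthfully" - this is TRUE because Bob is a knight.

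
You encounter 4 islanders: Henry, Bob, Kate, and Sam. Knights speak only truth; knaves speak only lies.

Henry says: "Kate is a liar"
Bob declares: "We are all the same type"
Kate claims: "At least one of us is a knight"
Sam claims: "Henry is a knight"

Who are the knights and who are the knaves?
Henry is a knave.
Bob is a knave.
Kate is a knight.
Sam is a knave.

Verification:
- Henry (knave) says "Kate is a liar" - this is FALSE (a lie) because Kate is a knight.
- Bob (knave) says "We are all the same type" - this is FALSE (a lie) because Kate is a knight and Henry, Bob, and Sam are knaves.
- Kate (knight) says "At least one of us is a knight" - this is TRUE because Kate is a knight.
- Sam (knave) says "Henry is a knight" - this is FALSE (a lie) because Henry is a knave.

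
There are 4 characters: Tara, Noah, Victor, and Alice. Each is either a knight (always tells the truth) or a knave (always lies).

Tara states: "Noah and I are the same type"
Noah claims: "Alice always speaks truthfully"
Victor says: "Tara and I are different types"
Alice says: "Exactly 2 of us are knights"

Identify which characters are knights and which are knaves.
Tara is a knave.
Noah is a knight.
Victor is a knave.
Alice is a knight.

Verification:
- Tara (knave) says "Noah and I are the same type" - this is FALSE (a lie) because Tara is a knave and Noah is a knight.
- Noah (knight) says "Alice always speaks truthfully" - this is TRUE because Alice is a knight.
- Victor (knave) says "Tara and I are different types" - this is FALSE (a lie) because Victor is a knave and Tara is a knave.
- Alice (knight) says "Exactly 2 of us are knights" - this is TRUE because there are 2 knights.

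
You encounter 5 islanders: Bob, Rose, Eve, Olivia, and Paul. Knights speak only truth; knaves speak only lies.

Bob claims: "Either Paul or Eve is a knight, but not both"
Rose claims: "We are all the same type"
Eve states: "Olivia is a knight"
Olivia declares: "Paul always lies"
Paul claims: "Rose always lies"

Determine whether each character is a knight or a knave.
Bob is a knight.
Rose is a knave.
Eve is a knave.
Olivia is a knave.
Paul is a knight.

Verification:
- Bob (knight) says "Either Paul or Eve is a knight, but not both" - this is TRUE because Paul is a knight and Eve is a knave.
- Rose (knave) says "We are all the same type" - this is FALSE (a lie) because Bob and Paul are knights and Rose, Eve, and Olivia are knaves.
- Eve (knave) says "Olivia is a knight" - this is FALSE (a lie) because Olivia is a knave.
- Olivia (knave) says "Paul always lies" - this is FALSE (a lie) because Paul is a knight.
- Paul (knight) says "Rose always lies" - this is TRUE because Rose is a knave.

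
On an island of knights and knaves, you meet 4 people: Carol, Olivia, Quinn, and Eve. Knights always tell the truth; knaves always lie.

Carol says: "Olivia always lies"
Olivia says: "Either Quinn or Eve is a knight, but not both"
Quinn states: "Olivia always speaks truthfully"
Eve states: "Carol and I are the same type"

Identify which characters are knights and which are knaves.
Carol is a knight.
Olivia is a knave.
Quinn is a knave.
Eve is a knave.

Verification:
- Carol (knight) says "Olivia always lies" - this is TRUE because Olivia is a knave.
- Olivia (knave) says "Either Quinn or Eve is a knight, but not both" - this is FALSE (a lie) because Quinn is a knave and Eve is a knave.
- Quinn (knave) says "Olivia always speaks truthfully" - this is FALSE (a lie) because Olivia is a knave.
- Eve (knave) says "Carol and I are the same type" - this is FALSE (a lie) because Eve is a knave and Carol is a knight.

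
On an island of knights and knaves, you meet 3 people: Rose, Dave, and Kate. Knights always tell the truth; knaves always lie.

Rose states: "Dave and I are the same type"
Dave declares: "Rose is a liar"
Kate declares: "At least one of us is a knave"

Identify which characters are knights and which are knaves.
Rose is a knave.
Dave is a knight.
Kate is a knight.

Verification:
- Rose (knave) says "Dave and I are the same type" - this is FALSE (a lie) because Rose is a knave and Dave is a knight.
- Dave (knight) says "Rose is a liar" - this is TRUE because Rose is a knave.
- Kate (knight) says "At least one of us is a knave" - this is TRUE because Rose is a knave.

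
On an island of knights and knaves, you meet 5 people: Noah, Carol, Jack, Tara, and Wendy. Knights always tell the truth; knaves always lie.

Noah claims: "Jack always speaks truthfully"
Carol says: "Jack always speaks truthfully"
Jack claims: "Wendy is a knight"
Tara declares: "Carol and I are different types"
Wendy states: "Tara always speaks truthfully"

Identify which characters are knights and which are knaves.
Noah is a knave.
Carol is a knave.
Jack is a knave.
Tara is a knave.
Wendy is a knave.

Verification:
- Noah (knave) says "Jack always speaks truthfully" - this is FALSE (a lie) because Jack is a knave.
- Carol (knave) says "Jack always speaks truthfully" - this is FALSE (a lie) because Jack is a knave.
- Jack (knave) says "Wendy is a knight" - this is FALSE (a lie) because Wendy is a knave.
- Tara (knave) says "Carol and I are different types" - this is FALSE (a lie) because Tara is a knave and Carol is a knave.
- Wendy (knave) says "Tara always speaks truthfully" - this is FALSE (a lie) because Tara is a knave.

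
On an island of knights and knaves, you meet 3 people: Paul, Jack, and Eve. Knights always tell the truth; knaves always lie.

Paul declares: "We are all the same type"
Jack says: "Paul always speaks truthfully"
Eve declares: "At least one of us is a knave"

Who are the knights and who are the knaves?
Paul is a knave.
Jack is a knave.
Eve is a knight.

Verification:
- Paul (knave) says "We are all the same type" - this is FALSE (a lie) because Eve is a knight and Paul and Jack are knaves.
- Jack (knave) says "Paul always speaks truthfully" - this is FALSE (a lie) because Paul is a knave.
- Eve (knight) says "At least one of us is a knave" - this is TRUE because Paul and Jack are knaves.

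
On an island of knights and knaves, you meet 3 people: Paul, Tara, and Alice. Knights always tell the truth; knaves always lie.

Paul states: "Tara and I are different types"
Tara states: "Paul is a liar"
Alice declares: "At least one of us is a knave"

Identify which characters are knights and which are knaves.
Paul is a knight.
Tara is a knave.
Alice is a knight.

Verification:
- Paul (knight) says "Tara and I are different types" - this is TRUE because Paul is a knight and Tara is a knave.
- Tara (knave) says "Paul is a liar" - this is FALSE (a lie) because Paul is a knight.
- Alice (knight) says "At least one of us is a knave" - this is TRUE because Tara is a knave.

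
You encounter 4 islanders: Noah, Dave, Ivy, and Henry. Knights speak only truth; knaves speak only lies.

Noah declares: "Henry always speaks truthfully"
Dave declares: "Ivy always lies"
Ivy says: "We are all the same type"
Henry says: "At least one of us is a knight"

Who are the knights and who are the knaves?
Noah is a knight.
Dave is a knight.
Ivy is a knave.
Henry is a knight.

Verification:
- Noah (knight) says "Henry always speaks truthfully" - this is TRUE because Henry is a knight.
- Dave (knight) says "Ivy always lies" - this is TRUE because Ivy is a knave.
- Ivy (knave) says "We are all the same type" - this is FALSE (a lie) because Noah, Dave, and Henry are knights and Ivy is a knave.
- Henry (knight) says "At least one of us is a knight" - this is TRUE because Noah, Dave, and Henry are knights.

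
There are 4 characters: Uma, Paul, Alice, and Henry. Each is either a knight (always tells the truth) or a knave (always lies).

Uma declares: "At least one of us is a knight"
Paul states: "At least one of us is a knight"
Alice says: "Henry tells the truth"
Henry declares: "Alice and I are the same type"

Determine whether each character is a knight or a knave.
Uma is a knight.
Paul is a knight.
Alice is a knight.
Henry is a knight.

Verification:
- Uma (knight) says "At least one of us is a knight" - this is TRUE because Uma, Paul, Alice, and Henry are knights.
- Paul (knight) says "At least one of us is a knight" - this is TRUE because Uma, Paul, Alice, and Henry are knights.
- Alice (knight) says "Henry tells the truth" - this is TRUE because Henry is a knight.
- Henry (knight) says "Alice and I are the same type" - this is TRUE because Henry is a knight and Alice is a knight.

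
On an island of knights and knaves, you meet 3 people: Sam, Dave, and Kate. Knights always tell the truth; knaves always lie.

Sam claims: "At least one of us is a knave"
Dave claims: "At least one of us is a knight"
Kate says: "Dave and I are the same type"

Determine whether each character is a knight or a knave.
Sam is a knight.
Dave is a knight.
Kate is a knave.

Verification:
- Sam (knight) says "At least one of us is a knave" - this is TRUE because Kate is a knave.
- Dave (knight) says "At least one of us is a knight" - this is TRUE because Sam and Dave are knights.
- Kate (knave) says "Dave and I are the same type" - this is FALSE (a lie) because Kate is a knave and Dave is a knight.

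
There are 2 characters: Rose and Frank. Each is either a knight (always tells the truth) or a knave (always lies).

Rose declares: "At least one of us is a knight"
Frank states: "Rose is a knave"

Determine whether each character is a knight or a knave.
Rose is a knight.
Frank is a knave.

Verification:
- Rose (knight) says "At least one of us is a knight" - this is TRUE because Rose is a knight.
- Frank (knave) says "Rose is a knave" - this is FALSE (a lie) because Rose is a knight.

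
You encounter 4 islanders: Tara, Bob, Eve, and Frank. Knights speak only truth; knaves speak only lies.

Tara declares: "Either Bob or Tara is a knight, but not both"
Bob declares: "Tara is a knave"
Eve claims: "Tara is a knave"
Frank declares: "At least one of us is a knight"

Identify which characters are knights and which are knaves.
Tara is a knight.
Bob is a knave.
Eve is a knave.
Frank is a knight.

Verification:
- Tara (knight) says "Either Bob or Tara is a knight, but not both" - this is TRUE because Bob is a knave and Tara is a knight.
- Bob (knave) says "Tara is a knave" - this is FALSE (a lie) because Tara is a knight.
- Eve (knave) says "Tara is a knave" - this is FALSE (a lie) because Tara is a knight.
- Frank (knight) says "At least one of us is a knight" - this is TRUE because Tara and Frank are knights.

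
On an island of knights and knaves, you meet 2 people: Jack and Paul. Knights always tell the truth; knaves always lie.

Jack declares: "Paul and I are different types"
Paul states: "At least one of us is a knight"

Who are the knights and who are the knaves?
Jack is a knave.
Paul is a knave.

Verification:
- Jack (knave) says "Paul and I are different types" - this is FALSE (a lie) because Jack is a knave and Paul is a knave.
- Paul (knave) says "At least one of us is a knight" - this is FALSE (a lie) because no one is a knight.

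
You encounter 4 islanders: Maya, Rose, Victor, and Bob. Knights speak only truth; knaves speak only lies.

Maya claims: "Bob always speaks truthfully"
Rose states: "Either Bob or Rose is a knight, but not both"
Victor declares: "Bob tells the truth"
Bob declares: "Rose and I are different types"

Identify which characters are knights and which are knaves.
Maya is a knave.
Rose is a knave.
Victor is a knave.
Bob is a knave.

Verification:
- Maya (knave) says "Bob always speaks truthfully" - this is FALSE (a lie) because Bob is a knave.
- Rose (knave) says "Either Bob or Rose is a knight, but not both" - this is FALSE (a lie) because Bob is a knave and Rose is a knave.
- Victor (knave) says "Bob tells the truth" - this is FALSE (a lie) because Bob is a knave.
- Bob (knave) says "Rose and I are different types" - this is FALSE (a lie) because Bob is a knave and Rose is a knave.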